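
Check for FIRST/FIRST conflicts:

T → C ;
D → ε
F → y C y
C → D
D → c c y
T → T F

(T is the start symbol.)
Yes. T → C ';' / T → T F on { ';', 'c' }

FIRST sets of the non-terminals at (or reachable through a nullable prefix from) the front of some alternative:
  FIRST(C) = { 'c', ε }
  FIRST(T) = { ';', 'c' }

Productions for T:
  T → C ;: FIRST = { ';', 'c' }
  T → T F: FIRST = { ';', 'c' }
Productions for D:
  D → ε: FIRST = { ε }
  D → c c y: FIRST = { 'c' }
F, C have only one production, so no FIRST/FIRST conflict is possible there.

Conflict for T: T → C ; and T → T F
  Overlap: { ';', 'c' }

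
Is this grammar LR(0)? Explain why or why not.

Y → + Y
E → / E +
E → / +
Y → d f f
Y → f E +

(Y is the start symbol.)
Yes, the grammar is LR(0)

A grammar is LR(0) if no state in the canonical LR(0) collection has:
  - both a shift item (dot before a terminal) and a complete item (shift-reduce conflict), or
  - two or more complete items (reduce-reduce conflict; the accept item [Y' → Y .] counts as a complete item here).

Augment with Y' → Y and build the canonical LR(0) collection (I0 = CLOSURE({[Y' → . Y]}), then GOTO on every symbol after a dot until no new states appear). It has 14 states:
  I0: { [Y → . + Y], [Y → . d f f], [Y → . f E +], [Y' → . Y] }  — shift
  I1: { [Y → + . Y], [Y → . + Y], [Y → . d f f], [Y → . f E +] }  — shift
  I2: { [Y' → Y .] }  — accept
  I3: { [Y → d . f f] }  — shift
  I4: { [E → . / +], [E → . / E +], [Y → f . E +] }  — shift
  I5: { [E → . / +], [E → . / E +], [E → / . +], [E → / . E +] }  — shift
  I6: { [Y → f E . +] }  — shift
  I7: { [Y → f E + .] }  — reduce
  I8: { [E → / + .] }  — reduce
  I9: { [E → / E . +] }  — shift
  I10: { [E → / E + .] }  — reduce
  I11: { [Y → d f . f] }  — shift
  I12: { [Y → d f f .] }  — reduce
  I13: { [Y → + Y .] }  — reduce

Every state is either a pure shift/goto state or contains exactly one complete item and nothing to shift — no conflicts. The grammar is LR(0).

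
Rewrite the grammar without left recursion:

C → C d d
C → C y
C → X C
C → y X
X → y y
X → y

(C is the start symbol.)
C is directly left-recursive. The standard transformation for
  A → A α₁ | ... | A α_m | β₁ | ... | β_n
is
  A  → β₁ A' | ... | β_n A'
  A' → α₁ A' | ... | α_m A' | ε

C → X C becomes C → X C C'
C → y X becomes C → y X C'
C → C d d becomes C' → d d C'
C → C y becomes C' → y C'
Add C' → ε

Productions for other non-terminals are unchanged:
  X → y y
  X → y

Resulting grammar:
C → X C C'
C → y X C'
C' → d d C'
C' → y C'
C' → ε
X → y y
X → y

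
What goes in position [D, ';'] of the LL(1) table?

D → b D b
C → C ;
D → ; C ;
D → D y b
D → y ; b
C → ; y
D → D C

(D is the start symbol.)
D → ; C ;, D → D y b, D → D C

To find M[D, ';'], we find productions for D where ';' is in the predict set (PREDICT(N → α) = (FIRST(α) \ {ε}) ∪ (FOLLOW(N) if α ⇒* ε)).

Relevant sets:
  FIRST(D) = { ';', 'b', 'y' }

D → b D b: PREDICT = { 'b' }
D → ; C ;: PREDICT = { ';' }
  ';' is in predict set, so this production goes in M[D, ';']
D → D y b: PREDICT = { ';', 'b', 'y' }
  ';' is in predict set, so this production goes in M[D, ';']
D → y ; b: PREDICT = { 'y' }
D → D C: PREDICT = { ';', 'b', 'y' }
  ';' is in predict set, so this production goes in M[D, ';']

M[D, ';'] = D → ; C ;, D → D y b, D → D C  (a multiply-defined cell — the grammar is not LL(1))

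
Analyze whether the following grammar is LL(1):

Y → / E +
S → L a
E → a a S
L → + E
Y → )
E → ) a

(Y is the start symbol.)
Yes, the grammar is LL(1).

For Y:
  PREDICT(Y → '/' E '+') = { '/' }
  PREDICT(Y → ')') = { ')' }
For E:
  PREDICT(E → a a S) = { 'a' }
  PREDICT(E → ')' a) = { ')' }
S, L have a single production, so nothing to check there.

All predict sets are disjoint. The grammar IS LL(1).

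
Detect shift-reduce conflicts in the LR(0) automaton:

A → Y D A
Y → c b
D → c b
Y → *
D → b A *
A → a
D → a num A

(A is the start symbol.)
No shift-reduce conflicts

A shift-reduce conflict occurs when an LR(0) state has both:
  - a complete (reduce) item [A → α .] (dot at the end), and
  - a shift item [B → β . c γ] (dot before a terminal).

Augment with A' → A and build the canonical LR(0) collection (I0 = CLOSURE({[A' → . A]}), then GOTO on every symbol after a dot until no new states appear). It has 17 states:
  I0: { [A → . Y D A], [A → . a], [A' → . A], [Y → . *], [Y → . c b] }  — shift
  I1: { [Y → * .] }  — reduce
  I2: { [A' → A .] }  — accept
  I3: { [A → Y . D A], [D → . a num A], [D → . b A *], [D → . c b] }  — shift
  I4: { [A → a .] }  — reduce
  I5: { [Y → c . b] }  — shift
  I6: { [Y → c b .] }  — reduce
  I7: { [A → . Y D A], [A → . a], [A → Y D . A], [Y → . *], [Y → . c b] }  — shift
  I8: { [D → a . num A] }  — shift
  I9: { [A → . Y D A], [A → . a], [D → b . A *], [Y → . *], [Y → . c b] }  — shift
  I10: { [D → c . b] }  — shift
  I11: { [D → c b .] }  — reduce
  I12: { [D → b A . *] }  — shift
  I13: { [D → b A * .] }  — reduce
  I14: { [A → . Y D A], [A → . a], [D → a num . A], [Y → . *], [Y → . c b] }  — shift
  I15: { [D → a num A .] }  — reduce
  I16: { [A → Y D A .] }  — reduce

No state contains both a complete item and a shift item.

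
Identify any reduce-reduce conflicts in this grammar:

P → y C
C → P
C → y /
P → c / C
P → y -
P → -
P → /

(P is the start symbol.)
Augment with P' → P and build the canonical LR(0) collection (I0 = CLOSURE({[P' → . P]}), then GOTO on every symbol after a dot until no new states appear). It has 13 states:
  I0: { [P → . -], [P → . /], [P → . c / C], [P → . y -], [P → . y C], [P' → . P] }  — shift
  I1: { [P → - .] }  — reduce
  I2: { [P → / .] }  — reduce
  I3: { [P' → P .] }  — accept
  I4: { [P → c . / C] }  — shift
  I5: { [C → . P], [C → . y /], [P → . -], [P → . /], [P → . c / C], [P → . y -], [P → . y C], [P → y . -], [P → y . C] }  — shift
  I6: { [P → - .], [P → y - .] }  — 2 reduces
  I7: { [P → y C .] }  — reduce
  I8: { [C → P .] }  — reduce
  I9: { [C → . P], [C → . y /], [C → y . /], [P → . -], [P → . /], [P → . c / C], [P → . y -], [P → . y C], [P → y . -], [P → y . C] }  — shift
  I10: { [C → y / .], [P → / .] }  — 2 reduces
  I11: { [C → . P], [C → . y /], [P → . -], [P → . /], [P → . c / C], [P → . y -], [P → . y C], [P → c / . C] }  — shift
  I12: { [P → c / C .] }  — reduce

I6 contains complete items [P → - .], [P → y - .] — reduce-reduce conflict.
I10 contains complete items [C → y / .], [P → / .] — reduce-reduce conflict.

Answer: Yes — I6: [P → - .] vs [P → y - .]; I10: [C → y / .] vs [P → / .]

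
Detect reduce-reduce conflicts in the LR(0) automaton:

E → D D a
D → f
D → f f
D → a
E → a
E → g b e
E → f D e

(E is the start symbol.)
Yes — I3: [D → a .] vs [E → a .]; I10: [D → f .] vs [D → f f .]

A reduce-reduce conflict occurs when an LR(0) state has two complete items [A → α .] and [B → β .] — both call for a reduction, and with no lookahead the parser cannot choose between them.

Augment with E' → E and build the canonical LR(0) collection (I0 = CLOSURE({[E' → . E]}), then GOTO on every symbol after a dot until no new states appear). It has 16 states:
  I0: { [D → . a], [D → . f f], [D → . f], [E → . D D a], [E → . a], [E → . f D e], [E → . g b e], [E' → . E] }  — shift
  I1: { [D → . a], [D → . f f], [D → . f], [E → D . D a] }  — shift
  I2: { [E' → E .] }  — accept
  I3: { [D → a .], [E → a .] }  — 2 reduces
  I4: { [D → . a], [D → . f f], [D → . f], [D → f . f], [D → f .], [E → f . D e] }  — shift, reduce
  I5: { [E → g . b e] }  — shift
  I6: { [E → g b . e] }  — shift
  I7: { [E → g b e .] }  — reduce
  I8: { [E → f D . e] }  — shift
  I9: { [D → a .] }  — reduce
  I10: { [D → f . f], [D → f .], [D → f f .] }  — shift, 2 reduces
  I11: { [D → f f .] }  — reduce
  I12: { [E → f D e .] }  — reduce
  I13: { [E → D D . a] }  — shift
  I14: { [D → f . f], [D → f .] }  — shift, reduce
  I15: { [E → D D a .] }  — reduce

I3 contains complete items [D → a .], [E → a .] — reduce-reduce conflict.
I10 contains complete items [D → f .], [D → f f .] — reduce-reduce conflict.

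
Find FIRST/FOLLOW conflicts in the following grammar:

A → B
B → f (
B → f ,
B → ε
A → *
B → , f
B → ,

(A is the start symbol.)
No FIRST/FOLLOW conflicts.

A FIRST/FOLLOW conflict occurs when a non-terminal N has a nullable alternative N → β (β ⇒* ε) and another alternative N → α with FIRST(α) ∩ FOLLOW(N) ≠ ∅: on such a lookahead the parser cannot decide between expanding α and letting N vanish via β.

Nullable non-terminals: A, B.
FIRST sets used below: FIRST(B) = { ',', 'f', ε }

A: nullable alternative(s) A → B; FOLLOW(A) = { $ }
  A → B: FIRST \ {ε} = { ',', 'f' } — this is the only nullable alternative, skip
  A → *: FIRST \ {ε} = { '*' } — disjoint from FOLLOW(A)

B: nullable alternative(s) B → ε; FOLLOW(B) = { $ }
  B → f (: FIRST \ {ε} = { 'f' } — disjoint from FOLLOW(B)
  B → f ,: FIRST \ {ε} = { 'f' } — disjoint from FOLLOW(B)
  B → ε: FIRST \ {ε} = { } — this is the only nullable alternative, skip
  B → , f: FIRST \ {ε} = { ',' } — disjoint from FOLLOW(B)
  B → ,: FIRST \ {ε} = { ',' } — disjoint from FOLLOW(B)

No FIRST/FOLLOW conflicts found.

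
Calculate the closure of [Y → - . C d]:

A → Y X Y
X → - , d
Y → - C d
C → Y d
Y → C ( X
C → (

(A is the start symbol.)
To compute CLOSURE, for each item [A → α.Bβ] where B is a non-terminal, add [B → .γ] for all productions B → γ; repeat for the newly added items until nothing changes.

Start with: [Y → - . C d]
  [Y → - . C d] has the dot before C: add [C → . Y d], [C → . (]
  [C → . Y d] has the dot before Y: add [Y → . - C d], [Y → . C ( X]
No further items can be added.

CLOSURE = { [C → . (], [C → . Y d], [Y → - . C d], [Y → . - C d], [Y → . C ( X] }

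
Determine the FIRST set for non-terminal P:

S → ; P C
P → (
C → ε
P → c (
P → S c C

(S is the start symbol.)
{ '(', ';', 'c' }

To compute FIRST(P), examine every production with P on the left-hand side, reading each right-hand side left to right until a non-nullable symbol is reached.

FIRST sets of the other non-terminals involved (by the same procedure, iterated to a fixed point):
  FIRST(S) = { ';' }

From P → (:
  - '(' is a terminal: add '(' and stop
From P → c (:
  - c is a terminal: add 'c' and stop
From P → S c C:
  - S is a non-terminal: add FIRST(S) \ {ε} = { ';' }
    S is not nullable, so stop

Collecting: FIRST(P) = { '(', ';', 'c' }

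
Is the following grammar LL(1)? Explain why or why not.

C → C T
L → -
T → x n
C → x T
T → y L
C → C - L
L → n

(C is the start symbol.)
No. Predict set conflict for C: { 'x' }

A grammar is LL(1) if for each non-terminal N with multiple productions, the predict sets of those productions are pairwise disjoint, where PREDICT(N → α) = (FIRST(α) \ {ε}) ∪ (FOLLOW(N) if α ⇒* ε).

Relevant sets:
  FIRST(C) = { 'x' }

For C:
  PREDICT(C → C T) = { 'x' }
  PREDICT(C → x T) = { 'x' }
  PREDICT(C → C '-' L) = { 'x' }
For L:
  PREDICT(L → '-') = { '-' }
  PREDICT(L → n) = { 'n' }
For T:
  PREDICT(T → x n) = { 'x' }
  PREDICT(T → y L) = { 'y' }

Conflict found: Predict set conflict for C: { 'x' }
The grammar is NOT LL(1).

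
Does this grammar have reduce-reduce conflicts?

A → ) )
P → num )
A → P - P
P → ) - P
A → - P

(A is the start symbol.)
No reduce-reduce conflicts

A reduce-reduce conflict occurs when an LR(0) state has two complete items [A → α .] and [B → β .] — both call for a reduction, and with no lookahead the parser cannot choose between them.

Augment with A' → A and build the canonical LR(0) collection (I0 = CLOSURE({[A' → . A]}), then GOTO on every symbol after a dot until no new states appear). It has 14 states:
  I0: { [A → . ) )], [A → . - P], [A → . P - P], [A' → . A], [P → . ) - P], [P → . num )] }  — shift
  I1: { [A → ) . )], [P → ) . - P] }  — shift
  I2: { [A → - . P], [P → . ) - P], [P → . num )] }  — shift
  I3: { [A' → A .] }  — accept
  I4: { [A → P . - P] }  — shift
  I5: { [P → num . )] }  — shift
  I6: { [P → num ) .] }  — reduce
  I7: { [A → P - . P], [P → . ) - P], [P → . num )] }  — shift
  I8: { [P → ) . - P] }  — shift
  I9: { [A → P - P .] }  — reduce
  I10: { [P → ) - . P], [P → . ) - P], [P → . num )] }  — shift
  I11: { [P → ) - P .] }  — reduce
  I12: { [A → - P .] }  — reduce
  I13: { [A → ) ) .] }  — reduce

No state contains more than one complete item.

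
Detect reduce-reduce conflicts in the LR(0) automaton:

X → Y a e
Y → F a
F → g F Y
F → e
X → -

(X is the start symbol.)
Augment with X' → X and build the canonical LR(0) collection (I0 = CLOSURE({[X' → . X]}), then GOTO on every symbol after a dot until no new states appear). It has 12 states:
  I0: { [F → . e], [F → . g F Y], [X → . -], [X → . Y a e], [X' → . X], [Y → . F a] }  — shift
  I1: { [X → - .] }  — reduce
  I2: { [Y → F . a] }  — shift
  I3: { [X' → X .] }  — accept
  I4: { [X → Y . a e] }  — shift
  I5: { [F → e .] }  — reduce
  I6: { [F → . e], [F → . g F Y], [F → g . F Y] }  — shift
  I7: { [F → . e], [F → . g F Y], [F → g F . Y], [Y → . F a] }  — shift
  I8: { [F → g F Y .] }  — reduce
  I9: { [X → Y a . e] }  — shift
  I10: { [X → Y a e .] }  — reduce
  I11: { [Y → F a .] }  — reduce

No state contains more than one complete item.

Answer: No reduce-reduce conflicts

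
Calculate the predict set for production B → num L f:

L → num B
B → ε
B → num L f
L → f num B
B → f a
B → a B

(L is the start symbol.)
PREDICT(B → num L f) = (FIRST(RHS) \ {ε}) ∪ (FOLLOW(B) if ε ∈ FIRST(RHS), i.e. RHS ⇒* ε)
FIRST(num L f) = { 'num' }
ε ∉ FIRST(num L f), so FOLLOW(B) is not added.
PREDICT(B → num L f) = { 'num' }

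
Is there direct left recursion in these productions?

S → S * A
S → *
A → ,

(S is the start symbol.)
Yes, S is left-recursive

Direct left recursion occurs when N → N α for some non-terminal N (the right-hand side begins with the left-hand side itself).

S → S * A: LEFT RECURSIVE (starts with S)
S → *: starts with '*'
A → ,: starts with ','

The grammar has direct left recursion on: S.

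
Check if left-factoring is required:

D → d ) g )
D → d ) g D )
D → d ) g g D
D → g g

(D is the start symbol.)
Yes, D has productions with common prefix 'd ) g'

Left-factoring is needed when two productions for the same non-terminal
share a common prefix on the right-hand side.

Productions for D:
  D → d ) g )
  D → d ) g D )
  D → d ) g g D
  D → g g

Found common prefix 'd ) g' in productions for D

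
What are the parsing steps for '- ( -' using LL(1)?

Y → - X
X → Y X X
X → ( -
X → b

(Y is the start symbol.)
Stack is shown with the top on the left.

Stack  Input    Action
----------------------
Y $    - ( - $  output Y → - X
- X $  - ( - $  match '-'
X $    ( - $    output X → ( -
( - $  ( - $    match '('
- $    - $      match '-'
$      $        accept

The string is accepted.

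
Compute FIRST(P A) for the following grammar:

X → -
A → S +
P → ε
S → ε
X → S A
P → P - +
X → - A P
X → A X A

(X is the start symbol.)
FIRST sets of the non-terminals involved (from the grammar, by fixed-point iteration):
  FIRST(P) = { '-', ε }
  FIRST(A) = { '+' }

To compute FIRST(P A), process the symbols left to right:
Symbol P is a non-terminal. Add FIRST(P) \ {ε} = { '-' }
P is nullable (ε ∈ FIRST(P)), continue to the next symbol.
Symbol A is a non-terminal. Add FIRST(A) \ {ε} = { '+' }
A is not nullable (ε ∉ FIRST(A)), so stop here.
FIRST(P A) = { '+', '-' }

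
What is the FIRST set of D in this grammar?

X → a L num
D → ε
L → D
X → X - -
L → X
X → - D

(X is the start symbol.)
To compute FIRST(D), examine every production with D on the left-hand side, reading each right-hand side left to right until a non-nullable symbol is reached.

From D → ε:
  - ε-production, so ε ∈ FIRST(D)

Collecting: FIRST(D) = { ε }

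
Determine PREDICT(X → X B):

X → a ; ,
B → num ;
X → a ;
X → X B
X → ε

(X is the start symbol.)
{ 'a', 'num' }

PREDICT(X → X B) = (FIRST(RHS) \ {ε}) ∪ (FOLLOW(X) if ε ∈ FIRST(RHS), i.e. RHS ⇒* ε)
FIRST(X) = { 'a', 'num', ε }
FIRST(B) = { 'num' }
FIRST(X B) = { 'a', 'num' }
ε ∉ FIRST(X B), so FOLLOW(X) is not added.
PREDICT(X → X B) = { 'a', 'num' }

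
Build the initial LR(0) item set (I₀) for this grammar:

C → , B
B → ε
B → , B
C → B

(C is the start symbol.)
First, augment the grammar with C' → C
I₀ = CLOSURE({ [C' → . C] }):
  [C' → . C] has the dot before C: add [C → . , B], [C → . B]
  [C → . B] has the dot before B: add [B → .], [B → . , B]
No further items can be added.

I₀ = { [B → . , B], [B → .], [C → . , B], [C → . B], [C' → . C] }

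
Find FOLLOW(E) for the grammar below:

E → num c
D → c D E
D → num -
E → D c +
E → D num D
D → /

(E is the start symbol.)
{ $, '/', 'c', 'num' }

E is the start symbol, so $ ∈ FOLLOW(E).
In D → c D E: E is at the end, add FOLLOW(D)

The FOLLOW sets referred to above (computed the same way, to a fixed point):
  FOLLOW(D) = { $, '/', 'c', 'num' }

Taking the union: FOLLOW(E) = { $, '/', 'c', 'num' }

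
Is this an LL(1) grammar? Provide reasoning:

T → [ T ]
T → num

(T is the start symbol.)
For T:
  PREDICT(T → '[' T ']') = { '[' }
  PREDICT(T → num) = { 'num' }

All predict sets are disjoint. The grammar IS LL(1).

Answer: Yes, the grammar is LL(1).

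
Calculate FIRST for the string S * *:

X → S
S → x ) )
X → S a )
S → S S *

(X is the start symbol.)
{ 'x' }

FIRST sets of the non-terminals involved (from the grammar, by fixed-point iteration):
  FIRST(S) = { 'x' }

To compute FIRST(S * *), process the symbols left to right:
Symbol S is a non-terminal. Add FIRST(S) \ {ε} = { 'x' }
S is not nullable (ε ∉ FIRST(S)), so stop here.
FIRST(S * *) = { 'x' }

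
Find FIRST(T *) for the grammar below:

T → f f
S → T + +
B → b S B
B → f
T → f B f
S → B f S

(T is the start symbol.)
{ 'f' }

FIRST sets of the non-terminals involved (from the grammar, by fixed-point iteration):
  FIRST(T) = { 'f' }

To compute FIRST(T *), process the symbols left to right:
Symbol T is a non-terminal. Add FIRST(T) \ {ε} = { 'f' }
T is not nullable (ε ∉ FIRST(T)), so stop here.
FIRST(T *) = { 'f' }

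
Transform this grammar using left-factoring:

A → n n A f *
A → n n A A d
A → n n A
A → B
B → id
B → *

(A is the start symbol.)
A → n n A A'
A' → f *
A' → A d
A' → ε
A → B
B → id
B → *

Left-factoring transforms A → αβ₁ | αβ₂ into A → αA' and A' → β₁ | β₂
(α is the longest common prefix among the alternatives). Repeat until
no nonterminal has two alternatives with a common prefix.

Round 1: A has alternatives sharing prefix 'n n A'. Introduce A': A → n n A A'
  Add: A' → f *
  Add: A' → A d
  Add: A' → ε

No remaining common prefixes — done.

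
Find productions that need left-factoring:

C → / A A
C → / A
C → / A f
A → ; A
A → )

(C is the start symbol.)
Yes, C has productions with common prefix '/ A'

Left-factoring is needed when two productions for the same non-terminal
share a common prefix on the right-hand side.

Productions for C:
  C → / A A
  C → / A
  C → / A f
Productions for A:
  A → ; A
  A → )

Found common prefix '/ A' in productions for C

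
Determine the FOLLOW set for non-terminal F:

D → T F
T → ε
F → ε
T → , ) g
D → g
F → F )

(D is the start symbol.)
{ $, ')' }

To compute FOLLOW(F), find every occurrence of F on a right-hand side N → α F β: add FIRST(β) \ {ε}, and if β is empty or nullable also add FOLLOW(N). Iterate to a fixed point.

In D → T F: F is at the end, add FOLLOW(D)
In F → F ): F is followed by ')', add FIRST(')') \ {ε} = { ')' }

The FOLLOW sets referred to above (computed the same way, to a fixed point):
  FOLLOW(D) = { $ }

Taking the union: FOLLOW(F) = { $, ')' }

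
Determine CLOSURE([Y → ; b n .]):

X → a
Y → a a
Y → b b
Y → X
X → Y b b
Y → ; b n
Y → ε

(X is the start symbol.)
To compute CLOSURE, for each item [A → α.Bβ] where B is a non-terminal, add [B → .γ] for all productions B → γ; repeat for the newly added items until nothing changes.

Start with: [Y → ; b n .]
The dot is at the end, so nothing is added.

CLOSURE = { [Y → ; b n .] }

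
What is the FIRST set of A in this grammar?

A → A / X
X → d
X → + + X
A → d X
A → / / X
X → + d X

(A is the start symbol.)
To compute FIRST(A), examine every production with A on the left-hand side, reading each right-hand side left to right until a non-nullable symbol is reached.

From A → A / X:
  - A is the symbol being defined: contributes nothing new
    A is not nullable, so stop
From A → d X:
  - d is a terminal: add 'd' and stop
From A → / / X:
  - '/' is a terminal: add '/' and stop

Collecting: FIRST(A) = { '/', 'd' }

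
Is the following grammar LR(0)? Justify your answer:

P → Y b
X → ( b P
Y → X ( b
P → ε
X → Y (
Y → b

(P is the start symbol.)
A grammar is LR(0) if no state in the canonical LR(0) collection has:
  - both a shift item (dot before a terminal) and a complete item (shift-reduce conflict), or
  - two or more complete items (reduce-reduce conflict; the accept item [P' → P .] counts as a complete item here).

Augment with P' → P and build the canonical LR(0) collection (I0 = CLOSURE({[P' → . P]}), then GOTO on every symbol after a dot until no new states appear). It has 12 states:
  I0: { [P → . Y b], [P → .], [P' → . P], [X → . ( b P], [X → . Y (], [Y → . X ( b], [Y → . b] }  — shift, reduce
  I1: { [X → ( . b P] }  — shift
  I2: { [P' → P .] }  — accept
  I3: { [Y → X . ( b] }  — shift
  I4: { [P → Y . b], [X → Y . (] }  — shift
  I5: { [Y → b .] }  — reduce
  I6: { [X → Y ( .] }  — reduce
  I7: { [P → Y b .] }  — reduce
  I8: { [Y → X ( . b] }  — shift
  I9: { [Y → X ( b .] }  — reduce
  I10: { [P → . Y b], [P → .], [X → ( b . P], [X → . ( b P], [X → . Y (], [Y → . X ( b], [Y → . b] }  — shift, reduce
  I11: { [X → ( b P .] }  — reduce

Conflict in state I0:
  Shift-reduce conflict between [P → .] and [X → . ( b P]
So the grammar is NOT LR(0).

Answer: No. Shift-reduce conflict between [P → .] and [X → . ( b P]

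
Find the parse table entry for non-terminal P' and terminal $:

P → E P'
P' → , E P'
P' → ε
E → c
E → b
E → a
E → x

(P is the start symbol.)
To find M[P', $], we find productions for P' where $ is in the predict set (PREDICT(N → α) = (FIRST(α) \ {ε}) ∪ (FOLLOW(N) if α ⇒* ε)).

Relevant sets:
  FOLLOW(P') = { $ }

P' → , E P': PREDICT = { ',' }
P' → ε: PREDICT = { $ }
  $ is in predict set, so this production goes in M[P', $]

M[P', $] = P' → ε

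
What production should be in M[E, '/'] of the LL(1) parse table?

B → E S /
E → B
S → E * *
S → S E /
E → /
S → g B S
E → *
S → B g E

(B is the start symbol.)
To find M[E, '/'], we find productions for E where '/' is in the predict set (PREDICT(N → α) = (FIRST(α) \ {ε}) ∪ (FOLLOW(N) if α ⇒* ε)).

Relevant sets:
  FIRST(B) = { '*', '/' }

E → B: PREDICT = { '*', '/' }
  '/' is in predict set, so this production goes in M[E, '/']
E → /: PREDICT = { '/' }
  '/' is in predict set, so this production goes in M[E, '/']
E → *: PREDICT = { '*' }

M[E, '/'] = E → B, E → /  (a multiply-defined cell — the grammar is not LL(1))

Answer: E → B, E → /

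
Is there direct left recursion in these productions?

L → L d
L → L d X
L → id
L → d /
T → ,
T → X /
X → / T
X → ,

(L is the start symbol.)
Direct left recursion occurs when N → N α for some non-terminal N (the right-hand side begins with the left-hand side itself).

L → L d: LEFT RECURSIVE (starts with L)
L → L d X: LEFT RECURSIVE (starts with L)
L → id: starts with id
L → d /: starts with d
T → ,: starts with ','
T → X /: starts with X
X → / T: starts with '/'
X → ,: starts with ','

The grammar has direct left recursion on: L.

Answer: Yes, L is left-recursive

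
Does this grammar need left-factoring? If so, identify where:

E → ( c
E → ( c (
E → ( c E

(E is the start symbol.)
Left-factoring is needed when two productions for the same non-terminal
share a common prefix on the right-hand side.

Productions for E:
  E → ( c
  E → ( c (
  E → ( c E

Found common prefix '( c' in productions for E

Answer: Yes, E has productions with common prefix '( c'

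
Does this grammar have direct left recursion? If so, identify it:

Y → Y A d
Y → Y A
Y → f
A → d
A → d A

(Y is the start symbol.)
Yes, Y is left-recursive

Y → Y A d: LEFT RECURSIVE (starts with Y)
Y → Y A: LEFT RECURSIVE (starts with Y)
Y → f: starts with f
A → d: starts with d
A → d A: starts with d

The grammar has direct left recursion on: Y.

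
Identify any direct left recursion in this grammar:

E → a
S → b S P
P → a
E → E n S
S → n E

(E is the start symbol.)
Yes, E is left-recursive

E → a: starts with a
S → b S P: starts with b
P → a: starts with a
E → E n S: LEFT RECURSIVE (starts with E)
S → n E: starts with n

The grammar has direct left recursion on: E.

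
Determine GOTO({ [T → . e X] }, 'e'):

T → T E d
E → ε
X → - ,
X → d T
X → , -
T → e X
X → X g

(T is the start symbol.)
GOTO(I, 'e') = CLOSURE({ [A → αX.β] : [A → α.Xβ] ∈ I, X = 'e' })

Items with dot before 'e', with the dot advanced:
  [T → . e X] → [T → e . X]
Closure of the advanced items:
  [T → e . X] has the dot before X: add [X → . - ,], [X → . d T], [X → . , -], [X → . X g]

GOTO = { [T → e . X], [X → . , -], [X → . - ,], [X → . X g], [X → . d T] }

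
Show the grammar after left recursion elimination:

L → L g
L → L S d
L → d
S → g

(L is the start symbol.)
L → d L'
L' → g L'
L' → S d L'
L' → ε
S → g

L is directly left-recursive. The standard transformation for
  A → A α₁ | ... | A α_m | β₁ | ... | β_n
is
  A  → β₁ A' | ... | β_n A'
  A' → α₁ A' | ... | α_m A' | ε

L → d becomes L → d L'
L → L g becomes L' → g L'
L → L S d becomes L' → S d L'
Add L' → ε

Productions for other non-terminals are unchanged:
  S → g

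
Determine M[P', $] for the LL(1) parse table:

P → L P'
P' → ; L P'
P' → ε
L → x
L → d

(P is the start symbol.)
P' → ε

To find M[P', $], we find productions for P' where $ is in the predict set (PREDICT(N → α) = (FIRST(α) \ {ε}) ∪ (FOLLOW(N) if α ⇒* ε)).

Relevant sets:
  FOLLOW(P') = { $ }

P' → ; L P': PREDICT = { ';' }
P' → ε: PREDICT = { $ }
  $ is in predict set, so this production goes in M[P', $]

M[P', $] = P' → ε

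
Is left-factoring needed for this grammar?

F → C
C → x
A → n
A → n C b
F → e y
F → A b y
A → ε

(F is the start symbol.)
Left-factoring is needed when two productions for the same non-terminal
share a common prefix on the right-hand side.

Productions for F:
  F → C
  F → e y
  F → A b y
Productions for A:
  A → n
  A → n C b
  A → ε

Found common prefix 'n' in productions for A

Answer: Yes, A has productions with common prefix 'n'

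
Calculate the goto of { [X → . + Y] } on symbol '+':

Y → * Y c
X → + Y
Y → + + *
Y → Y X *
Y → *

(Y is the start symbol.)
GOTO(I, '+') = CLOSURE({ [A → αX.β] : [A → α.Xβ] ∈ I, X = '+' })

Items with dot before '+', with the dot advanced:
  [X → . + Y] → [X → + . Y]
Closure of the advanced items:
  [X → + . Y] has the dot before Y: add [Y → . * Y c], [Y → . + + *], [Y → . Y X *], [Y → . *]

GOTO = { [X → + . Y], [Y → . * Y c], [Y → . *], [Y → . + + *], [Y → . Y X *] }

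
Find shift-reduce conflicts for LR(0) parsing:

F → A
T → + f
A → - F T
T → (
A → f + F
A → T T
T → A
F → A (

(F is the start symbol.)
Yes — I4: [F → A .] vs [F → A . (]; I11: [A → T T .] vs [A → . - F T]; I14: [A → - F T .] vs [A → . - F T]

A shift-reduce conflict occurs when an LR(0) state has both:
  - a complete (reduce) item [A → α .] (dot at the end), and
  - a shift item [B → β . c γ] (dot before a terminal).

Augment with F' → F and build the canonical LR(0) collection (I0 = CLOSURE({[F' → . F]}), then GOTO on every symbol after a dot until no new states appear). It has 16 states:
  I0: { [A → . - F T], [A → . T T], [A → . f + F], [F → . A (], [F → . A], [F' → . F], [T → . (], [T → . + f], [T → . A] }  — shift
  I1: { [T → ( .] }  — reduce
  I2: { [T → + . f] }  — shift
  I3: { [A → - . F T], [A → . - F T], [A → . T T], [A → . f + F], [F → . A (], [F → . A], [T → . (], [T → . + f], [T → . A] }  — shift
  I4: { [F → A . (], [F → A .], [T → A .] }  — shift, 2 reduces
  I5: { [F' → F .] }  — accept
  I6: { [A → . - F T], [A → . T T], [A → . f + F], [A → T . T], [T → . (], [T → . + f], [T → . A] }  — shift
  I7: { [A → f . + F] }  — shift
  I8: { [A → . - F T], [A → . T T], [A → . f + F], [A → f + . F], [F → . A (], [F → . A], [T → . (], [T → . + f], [T → . A] }  — shift
  I9: { [A → f + F .] }  — reduce
  I10: { [T → A .] }  — reduce
  I11: { [A → . - F T], [A → . T T], [A → . f + F], [A → T . T], [A → T T .], [T → . (], [T → . + f], [T → . A] }  — shift, reduce
  I12: { [F → A ( .] }  — reduce
  I13: { [A → - F . T], [A → . - F T], [A → . T T], [A → . f + F], [T → . (], [T → . + f], [T → . A] }  — shift
  I14: { [A → - F T .], [A → . - F T], [A → . T T], [A → . f + F], [A → T . T], [T → . (], [T → . + f], [T → . A] }  — shift, reduce
  I15: { [T → + f .] }  — reduce

I4 contains reduce items [F → A .], [T → A .] and shift item [F → A . (] — shift-reduce conflict.
I11 contains reduce item [A → T T .] and shift items [A → . - F T], [A → . f + F], [T → . (], [T → . + f] — shift-reduce conflict.
I14 contains reduce item [A → - F T .] and shift items [A → . - F T], [A → . f + F], [T → . (], [T → . + f] — shift-reduce conflict.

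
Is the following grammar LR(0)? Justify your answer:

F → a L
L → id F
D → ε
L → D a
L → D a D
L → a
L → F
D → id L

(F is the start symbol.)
No. Shift-reduce conflict between [D → .] and [D → . id L]

A grammar is LR(0) if no state in the canonical LR(0) collection has:
  - both a shift item (dot before a terminal) and a complete item (shift-reduce conflict), or
  - two or more complete items (reduce-reduce conflict; the accept item [F' → F .] counts as a complete item here).

Augment with F' → F and build the canonical LR(0) collection (I0 = CLOSURE({[F' → . F]}), then GOTO on every symbol after a dot until no new states appear). It has 13 states:
  I0: { [F → . a L], [F' → . F] }  — shift
  I1: { [F' → F .] }  — accept
  I2: { [D → . id L], [D → .], [F → . a L], [F → a . L], [L → . D a D], [L → . D a], [L → . F], [L → . a], [L → . id F] }  — shift, reduce
  I3: { [L → D . a D], [L → D . a] }  — shift
  I4: { [L → F .] }  — reduce
  I5: { [F → a L .] }  — reduce
  I6: { [D → . id L], [D → .], [F → . a L], [F → a . L], [L → . D a D], [L → . D a], [L → . F], [L → . a], [L → . id F], [L → a .] }  — shift, 2 reduces
  I7: { [D → . id L], [D → .], [D → id . L], [F → . a L], [L → . D a D], [L → . D a], [L → . F], [L → . a], [L → . id F], [L → id . F] }  — shift, reduce
  I8: { [L → F .], [L → id F .] }  — 2 reduces
  I9: { [D → id L .] }  — reduce
  I10: { [D → . id L], [D → .], [L → D a . D], [L → D a .] }  — shift, 2 reduces
  I11: { [L → D a D .] }  — reduce
  I12: { [D → . id L], [D → .], [D → id . L], [F → . a L], [L → . D a D], [L → . D a], [L → . F], [L → . a], [L → . id F] }  — shift, reduce

Conflict in state I2:
  Shift-reduce conflict between [D → .] and [D → . id L]
So the grammar is NOT LR(0).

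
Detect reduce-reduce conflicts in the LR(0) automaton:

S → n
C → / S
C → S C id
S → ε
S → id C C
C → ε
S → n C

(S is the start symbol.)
Yes — I2: [C → .] vs [S → .]; I3: [C → .] vs [S → .]; I6: [C → .] vs [S → .]; I10: [C → .] vs [S → .]

A reduce-reduce conflict occurs when an LR(0) state has two complete items [A → α .] and [B → β .] — both call for a reduction, and with no lookahead the parser cannot choose between them.

Augment with S' → S and build the canonical LR(0) collection (I0 = CLOSURE({[S' → . S]}), then GOTO on every symbol after a dot until no new states appear). It has 12 states:
  I0: { [S → . id C C], [S → . n C], [S → . n], [S → .], [S' → . S] }  — shift, reduce
  I1: { [S' → S .] }  — accept
  I2: { [C → . / S], [C → . S C id], [C → .], [S → . id C C], [S → . n C], [S → . n], [S → .], [S → id . C C] }  — shift, 2 reduces
  I3: { [C → . / S], [C → . S C id], [C → .], [S → . id C C], [S → . n C], [S → . n], [S → .], [S → n . C], [S → n .] }  — shift, 3 reduces
  I4: { [C → / . S], [S → . id C C], [S → . n C], [S → . n], [S → .] }  — shift, reduce
  I5: { [S → n C .] }  — reduce
  I6: { [C → . / S], [C → . S C id], [C → .], [C → S . C id], [S → . id C C], [S → . n C], [S → . n], [S → .] }  — shift, 2 reduces
  I7: { [C → S C . id] }  — shift
  I8: { [C → S C id .] }  — reduce
  I9: { [C → / S .] }  — reduce
  I10: { [C → . / S], [C → . S C id], [C → .], [S → . id C C], [S → . n C], [S → . n], [S → .], [S → id C . C] }  — shift, 2 reduces
  I11: { [S → id C C .] }  — reduce

I2 contains complete items [C → .], [S → .] — reduce-reduce conflict.
I3 contains complete items [C → .], [S → .], [S → n .] — reduce-reduce conflict.
I6 contains complete items [C → .], [S → .] — reduce-reduce conflict.
I10 contains complete items [C → .], [S → .] — reduce-reduce conflict.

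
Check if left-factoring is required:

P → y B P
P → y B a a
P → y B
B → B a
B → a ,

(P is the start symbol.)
Left-factoring is needed when two productions for the same non-terminal
share a common prefix on the right-hand side.

Productions for P:
  P → y B P
  P → y B a a
  P → y B
Productions for B:
  B → B a
  B → a ,

Found common prefix 'y B' in productions for P

Answer: Yes, P has productions with common prefix 'y B'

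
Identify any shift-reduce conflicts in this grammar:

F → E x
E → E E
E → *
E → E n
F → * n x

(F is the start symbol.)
A shift-reduce conflict occurs when an LR(0) state has both:
  - a complete (reduce) item [A → α .] (dot at the end), and
  - a shift item [B → β . c γ] (dot before a terminal).

Augment with F' → F and build the canonical LR(0) collection (I0 = CLOSURE({[F' → . F]}), then GOTO on every symbol after a dot until no new states appear). It has 10 states:
  I0: { [E → . *], [E → . E E], [E → . E n], [F → . * n x], [F → . E x], [F' → . F] }  — shift
  I1: { [E → * .], [F → * . n x] }  — shift, reduce
  I2: { [E → . *], [E → . E E], [E → . E n], [E → E . E], [E → E . n], [F → E . x] }  — shift
  I3: { [F' → F .] }  — accept
  I4: { [E → * .] }  — reduce
  I5: { [E → . *], [E → . E E], [E → . E n], [E → E . E], [E → E . n], [E → E E .] }  — shift, reduce
  I6: { [E → E n .] }  — reduce
  I7: { [F → E x .] }  — reduce
  I8: { [F → * n . x] }  — shift
  I9: { [F → * n x .] }  — reduce

I1 contains reduce item [E → * .] and shift item [F → * . n x] — shift-reduce conflict.
I5 contains reduce item [E → E E .] and shift items [E → . *], [E → E . n] — shift-reduce conflict.

Answer: Yes — I1: [E → * .] vs [F → * . n x]; I5: [E → E E .] vs [E → . *]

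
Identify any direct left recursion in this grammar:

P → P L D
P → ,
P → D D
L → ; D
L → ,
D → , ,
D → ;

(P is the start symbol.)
P → P L D: LEFT RECURSIVE (starts with P)
P → ,: starts with ','
P → D D: starts with D
L → ; D: starts with ';'
L → ,: starts with ','
D → , ,: starts with ','
D → ;: starts with ';'

The grammar has direct left recursion on: P.

Answer: Yes, P is left-recursive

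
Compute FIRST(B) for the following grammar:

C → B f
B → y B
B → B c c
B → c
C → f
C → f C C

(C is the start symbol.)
From B → y B:
  - y is a terminal: add 'y' and stop
From B → B c c:
  - B is the symbol being defined: contributes nothing new
    B is not nullable, so stop
From B → c:
  - c is a terminal: add 'c' and stop

Collecting: FIRST(B) = { 'c', 'y' }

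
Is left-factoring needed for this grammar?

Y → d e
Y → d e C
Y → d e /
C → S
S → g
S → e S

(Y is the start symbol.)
Left-factoring is needed when two productions for the same non-terminal
share a common prefix on the right-hand side.

Productions for Y:
  Y → d e
  Y → d e C
  Y → d e /
Productions for S:
  S → g
  S → e S

Found common prefix 'd e' in productions for Y

Answer: Yes, Y has productions with common prefix 'd e'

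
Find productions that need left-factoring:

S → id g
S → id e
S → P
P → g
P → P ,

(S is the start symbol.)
Left-factoring is needed when two productions for the same non-terminal
share a common prefix on the right-hand side.

Productions for S:
  S → id g
  S → id e
  S → P
Productions for P:
  P → g
  P → P ,

Found common prefix 'id' in productions for S

Answer: Yes, S has productions with common prefix 'id'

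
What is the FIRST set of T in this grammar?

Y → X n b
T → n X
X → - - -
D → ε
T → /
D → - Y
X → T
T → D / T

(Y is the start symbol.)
{ '-', '/', 'n' }

FIRST sets of the other non-terminals involved (by the same procedure, iterated to a fixed point):
  FIRST(D) = { '-', ε }

From T → n X:
  - n is a terminal: add 'n' and stop
From T → /:
  - '/' is a terminal: add '/' and stop
From T → D / T:
  - D is a non-terminal: add FIRST(D) \ {ε} = { '-' }
    D is nullable, so continue to the next symbol
  - '/' is a terminal: add '/' and stop

Collecting: FIRST(T) = { '-', '/', 'n' }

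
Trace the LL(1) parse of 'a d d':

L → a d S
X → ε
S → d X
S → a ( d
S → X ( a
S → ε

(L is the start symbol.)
LL(1) parsing maintains a stack (initially the start symbol over $) and the input. At each step: if the stack top is a terminal, match it against the current input token; if it is a non-terminal N, replace it with the RHS of M[N, lookahead] (the unique production whose predict set contains the lookahead).

Stack is shown with the top on the left.

Stack    Input    Action
------------------------
L $      a d d $  output L → a d S
a d S $  a d d $  match 'a'
d S $    d d $    match 'd'
S $      d $      output S → d X
d X $    d $      match 'd'
X $      $        output X → ε
$        $        accept

The string is accepted.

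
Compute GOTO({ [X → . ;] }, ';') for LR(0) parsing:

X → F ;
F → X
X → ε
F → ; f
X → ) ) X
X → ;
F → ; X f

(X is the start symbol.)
GOTO(I, ';') = CLOSURE({ [A → αX.β] : [A → α.Xβ] ∈ I, X = ';' })

Items with dot before ';', with the dot advanced:
  [X → . ;] → [X → ; .]
Closure adds nothing (no advanced item has the dot before a non-terminal).

GOTO = { [X → ; .] }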